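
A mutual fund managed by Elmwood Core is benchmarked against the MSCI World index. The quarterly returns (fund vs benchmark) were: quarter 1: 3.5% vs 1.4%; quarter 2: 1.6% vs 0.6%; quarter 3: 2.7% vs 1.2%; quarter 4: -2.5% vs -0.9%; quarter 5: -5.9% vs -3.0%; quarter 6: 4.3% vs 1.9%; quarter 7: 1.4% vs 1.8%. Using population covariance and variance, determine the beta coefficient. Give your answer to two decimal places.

r̄p = 0.7286%,  r̄m = 0.4286%
Cov = Σ(rp − r̄p)(rm − r̄m) / 7 = 5.3649
Var(rm) = Σ(rm − r̄m)² / 7 = 2.7335
β = Cov / Var = 5.3649 / 2.7335 = 1.9626

1.96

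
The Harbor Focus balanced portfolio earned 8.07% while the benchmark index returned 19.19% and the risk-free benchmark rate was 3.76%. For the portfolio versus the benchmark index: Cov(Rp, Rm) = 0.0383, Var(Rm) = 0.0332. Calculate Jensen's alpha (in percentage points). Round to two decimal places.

β = Cov / Var = 0.0383 / 0.0332 = 1.1536
E[R] = Rf + β(Rm − Rf) = 3.76% + 1.1536 × (19.19% − 3.76%) = 21.5600%
α = Rp − E[R] = 8.07% − 21.5600% = -13.4900

-13.49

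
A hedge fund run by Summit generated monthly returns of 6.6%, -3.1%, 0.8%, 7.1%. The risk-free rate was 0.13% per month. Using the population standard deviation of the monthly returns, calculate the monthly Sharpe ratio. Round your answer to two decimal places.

Mean return r̄ = 11.40 / 4 = 2.8500%
Σ(r − r̄)² = (6.6 − 2.8500)² + (-3.1 − 2.8500)² + … = 71.7300
population σ = √(71.7300 / 4) = √17.9325 = 4.2347%
Sharpe = (r̄ − rf) / σ = (2.8500 − 0.13) / 4.2347 = 2.7200 / 4.2347 = 0.6423

0.64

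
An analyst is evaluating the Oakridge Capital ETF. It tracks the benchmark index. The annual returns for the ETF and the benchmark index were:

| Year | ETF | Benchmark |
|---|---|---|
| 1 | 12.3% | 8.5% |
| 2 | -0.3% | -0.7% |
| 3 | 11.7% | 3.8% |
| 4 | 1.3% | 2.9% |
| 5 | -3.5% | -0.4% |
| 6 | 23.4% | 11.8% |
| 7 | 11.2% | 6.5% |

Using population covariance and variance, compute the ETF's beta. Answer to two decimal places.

1.91

r̄p = 8.0143%,  r̄m = 4.6286%
Cov = Σ(rp − r̄p)(rm − r̄m) / 7 = 34.8067
Var(rm) = Σ(rm − r̄m)² / 7 = 18.1820
β = Cov / Var = 34.8067 / 18.1820 = 1.9143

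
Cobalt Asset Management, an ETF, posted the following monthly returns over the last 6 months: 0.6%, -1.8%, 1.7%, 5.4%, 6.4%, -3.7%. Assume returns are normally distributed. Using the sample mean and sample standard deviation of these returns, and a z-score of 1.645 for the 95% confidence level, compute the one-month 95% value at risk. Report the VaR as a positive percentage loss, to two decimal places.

r̄ = (0.6 − 1.8 + 1.7 + 5.4 + 6.4 − 3.7) / 6 = 8.60 / 6 = 1.4333%
Sample σ = √[Σ(r − r̄)² / 5] = √[77.9733 / 5] = √15.5947 = 3.9490%
VaR = −(r̄ − z·σ) = −(1.4333 − 1.645 × 3.9490) = −(-5.0628) = 5.0628%

5.06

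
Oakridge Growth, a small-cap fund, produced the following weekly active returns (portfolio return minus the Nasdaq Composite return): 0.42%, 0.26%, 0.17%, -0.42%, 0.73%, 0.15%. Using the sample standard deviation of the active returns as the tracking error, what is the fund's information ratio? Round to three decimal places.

Mean return r̄ = 1.310 / 6 = 0.2183%
Σ(r − r̄)² = (0.42 − 0.2183)² + (0.26 − 0.2183)² + (0.17 − 0.2183)² + … = 0.7187
sample σ = √(0.7187 / 5) = √0.1437 = 0.3791%
IR = r̄ / tracking error = 0.2183 / 0.3791 = 0.5758

0.576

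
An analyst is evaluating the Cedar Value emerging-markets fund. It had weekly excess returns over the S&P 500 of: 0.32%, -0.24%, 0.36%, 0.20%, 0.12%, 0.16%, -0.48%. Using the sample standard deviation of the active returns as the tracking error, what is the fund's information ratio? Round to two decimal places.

0.20

Mean return r̄ = 0.440 / 7 = 0.0629%
Sample σ = √[Σ(r − r̄)² / 6] = √[0.5723 / 6] = √0.0954 = 0.3089%
IR = r̄ / tracking error = 0.0629 / 0.3089 = 0.2036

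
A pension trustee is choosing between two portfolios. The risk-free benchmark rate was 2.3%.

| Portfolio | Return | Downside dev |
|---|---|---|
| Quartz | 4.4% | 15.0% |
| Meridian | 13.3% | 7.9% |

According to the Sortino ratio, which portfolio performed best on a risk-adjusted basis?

Meridian

Quartz: Sortino ratio = (4.4% − 2.3%) / 15.0% = 0.140
Meridian: Sortino ratio = (13.3% − 2.3%) / 7.9% = 1.392
Highest: Meridian (1.392).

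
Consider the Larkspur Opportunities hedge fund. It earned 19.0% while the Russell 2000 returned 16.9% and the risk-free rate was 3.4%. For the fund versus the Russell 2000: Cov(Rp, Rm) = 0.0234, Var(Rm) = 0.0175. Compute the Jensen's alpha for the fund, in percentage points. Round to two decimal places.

β = Cov / Var = 0.0234 / 0.0175 = 1.3371
E[R] = Rf + β(Rm − Rf) = 3.4% + 1.3371 × (16.9% − 3.4%) = 21.4509%
α = Rp − E[R] = 19.0% − 21.4509% = -2.4509

-2.45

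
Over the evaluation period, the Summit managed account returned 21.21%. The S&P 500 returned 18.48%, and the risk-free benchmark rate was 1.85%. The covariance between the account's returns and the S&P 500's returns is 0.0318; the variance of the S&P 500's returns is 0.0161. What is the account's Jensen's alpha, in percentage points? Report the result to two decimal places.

-13.49

β = Cov / Var = 0.0318 / 0.0161 = 1.9752
E[R] = Rf + β(Rm − Rf) = 1.85% + 1.9752 × (18.48% − 1.85%) = 34.6976%
α = Rp − E[R] = 21.21% − 34.6976% = -13.4876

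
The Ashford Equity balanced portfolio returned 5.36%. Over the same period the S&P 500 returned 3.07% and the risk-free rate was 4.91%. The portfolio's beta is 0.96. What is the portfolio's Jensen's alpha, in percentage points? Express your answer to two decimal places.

CAPM expected return = Rf + β(Rm − Rf) = 4.91% + 0.96 × (3.07% − 4.91%) = 4.91 + 0.96 × -1.84 = 3.1436%
Jensen's α = Rp − E[R] = 5.36% − 3.1436% = 2.2164

2.22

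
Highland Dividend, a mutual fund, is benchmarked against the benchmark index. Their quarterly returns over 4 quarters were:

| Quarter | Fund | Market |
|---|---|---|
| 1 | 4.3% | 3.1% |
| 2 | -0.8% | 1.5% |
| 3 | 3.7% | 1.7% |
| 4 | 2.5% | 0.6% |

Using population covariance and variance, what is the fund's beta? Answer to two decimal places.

0.99

r̄p = 2.4250%,  r̄m = 1.7250%
Cov = Σ(rp − r̄p)(rm − r̄m) / 4 = 0.7969
Var(rm) = Σ(rm − r̄m)² / 4 = 0.8019
β = Cov / Var = 0.7969 / 0.8019 = 0.9938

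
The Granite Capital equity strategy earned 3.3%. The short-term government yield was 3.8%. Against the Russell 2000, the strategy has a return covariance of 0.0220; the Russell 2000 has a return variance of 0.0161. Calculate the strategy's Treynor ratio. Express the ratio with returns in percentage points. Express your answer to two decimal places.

-0.37

β = Cov / Var = 0.0220 / 0.0161 = 1.3665
Treynor = (Rp − Rf) / β = (3.3% − 3.8%) / 1.3665 = -0.50 / 1.3665 = -0.3659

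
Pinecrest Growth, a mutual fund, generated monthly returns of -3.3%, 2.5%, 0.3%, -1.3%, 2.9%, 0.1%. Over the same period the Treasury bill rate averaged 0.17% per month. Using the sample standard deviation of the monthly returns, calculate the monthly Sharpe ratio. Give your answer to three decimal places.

μ = (-3.3 + 2.5 + 0.3 − 1.3 + 2.9 + 0.1) / 6 = 1.20 / 6 = 0.2000%
Σ(r − μ)² = (-3.3 − 0.2000)² + (2.5 − 0.2000)² + … = 27.1000
σ = √[27.1000 / 5] = 2.3281%
Sharpe = (μ − rf) / σ = (0.2000 − 0.17) / 2.3281 = 0.0300 / 2.3281 = 0.0129

0.013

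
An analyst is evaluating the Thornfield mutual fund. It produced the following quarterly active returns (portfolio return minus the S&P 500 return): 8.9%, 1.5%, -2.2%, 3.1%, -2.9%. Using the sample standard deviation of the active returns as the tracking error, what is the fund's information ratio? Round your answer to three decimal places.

0.354

r̄ = (8.9 + 1.5 − 2.2 + 3.1 − 2.9) / 5 = 1.6800%
Σ(r − r̄)² = (8.9 − 1.6800)² + (1.5 − 1.6800)² + (-2.2 − 1.6800)² + … = 90.2080
σ = √[90.2080 / 4] = 4.7489%
IR = r̄ / tracking error = 1.6800 / 4.7489 = 0.3538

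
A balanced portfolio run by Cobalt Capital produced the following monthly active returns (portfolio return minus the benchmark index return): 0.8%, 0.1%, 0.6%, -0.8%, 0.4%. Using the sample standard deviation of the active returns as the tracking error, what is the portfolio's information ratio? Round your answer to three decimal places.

0.351

r̄ = (0.8 + 0.1 + 0.6 − 0.8 + 0.4) / 5 = 0.2200%
Sample σ = √[Σ(r − r̄)² / 4] = √[1.5680 / 4] = √0.3920 = 0.6261%
IR = r̄ / tracking error = 0.2200 / 0.6261 = 0.3514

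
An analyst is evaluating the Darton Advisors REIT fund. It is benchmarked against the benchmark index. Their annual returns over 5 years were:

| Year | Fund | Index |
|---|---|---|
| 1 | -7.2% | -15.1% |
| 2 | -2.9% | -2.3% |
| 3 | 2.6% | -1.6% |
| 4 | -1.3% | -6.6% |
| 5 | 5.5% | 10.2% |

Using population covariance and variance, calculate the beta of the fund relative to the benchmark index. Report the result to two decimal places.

0.49

r̄p = -0.6600%,  r̄m = -3.0800%
Cov = Σ(rp − r̄p)(rm − r̄m) / 5 = 33.1492
Var(rm) = Σ(rm − r̄m)² / 5 = 67.2056
β = Cov / Var = 33.1492 / 67.2056 = 0.4933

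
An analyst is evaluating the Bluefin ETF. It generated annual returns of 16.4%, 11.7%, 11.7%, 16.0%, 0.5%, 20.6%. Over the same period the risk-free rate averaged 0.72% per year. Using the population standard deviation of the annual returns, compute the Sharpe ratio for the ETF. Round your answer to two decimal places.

1.92

r̄ = (16.4 + 11.7 + 11.7 + 16 + 0.5 + 20.6) / 6 = 12.8167%
Population σ = √[Σ(r − r̄)² / 6] = √[237.7483 / 6] = √39.6247 = 6.2948%
Sharpe = (r̄ − rf) / σ = (12.8167 − 0.72) / 6.2948 = 12.0967 / 6.2948 = 1.9217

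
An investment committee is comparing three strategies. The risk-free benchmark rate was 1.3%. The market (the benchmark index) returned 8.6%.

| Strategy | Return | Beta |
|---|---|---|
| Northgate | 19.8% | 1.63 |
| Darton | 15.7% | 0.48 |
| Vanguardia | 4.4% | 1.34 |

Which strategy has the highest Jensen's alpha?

Darton

Northgate: α = 19.8% − [1.3% + 1.63 × (8.6% − 1.3%)] = 6.601
Darton: α = 15.7% − [1.3% + 0.48 × (8.6% − 1.3%)] = 10.896
Vanguardia: α = 4.4% − [1.3% + 1.34 × (8.6% − 1.3%)] = -6.682
Highest: Darton (10.896).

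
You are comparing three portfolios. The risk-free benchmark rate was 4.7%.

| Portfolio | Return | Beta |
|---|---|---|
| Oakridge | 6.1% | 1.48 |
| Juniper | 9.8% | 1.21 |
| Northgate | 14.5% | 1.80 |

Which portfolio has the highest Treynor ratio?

Oakridge: Treynor = (6.1% − 4.7%) / 1.48 = 0.946
Juniper: Treynor = (9.8% − 4.7%) / 1.21 = 4.215
Northgate: Treynor = (14.5% − 4.7%) / 1.80 = 5.444
Highest: Northgate (5.444).

Northgate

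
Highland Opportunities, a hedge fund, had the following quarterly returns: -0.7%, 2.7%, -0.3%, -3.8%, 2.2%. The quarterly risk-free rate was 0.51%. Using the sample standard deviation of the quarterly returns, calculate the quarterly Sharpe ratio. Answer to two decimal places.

-0.19

r̄ = (-0.7 + 2.7 − 0.3 − 3.8 + 2.2) / 5 = 0.10 / 5 = 0.0200%
Σ(r − r̄)² = (-0.7 − 0.0200)² + (2.7 − 0.0200)² + (-0.3 − 0.0200)² + … = 27.1480
σ = √[27.1480 / 4] = 2.6052%
Sharpe = (r̄ − rf) / σ = (0.0200 − 0.51) / 2.6052 = -0.4900 / 2.6052 = -0.1881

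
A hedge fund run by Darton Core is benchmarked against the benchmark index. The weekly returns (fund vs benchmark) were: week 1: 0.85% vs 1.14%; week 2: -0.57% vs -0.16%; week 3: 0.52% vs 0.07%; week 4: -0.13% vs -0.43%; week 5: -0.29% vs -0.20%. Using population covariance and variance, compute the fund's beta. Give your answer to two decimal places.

0.78

r̄p = 0.0760%,  r̄m = 0.0840%
Cov = Σ(rp − r̄p)(rm − r̄m) / 5 = 0.2357
Var(rm) = Σ(rm − r̄m)² / 5 = 0.3039
β = Cov / Var = 0.2357 / 0.3039 = 0.7756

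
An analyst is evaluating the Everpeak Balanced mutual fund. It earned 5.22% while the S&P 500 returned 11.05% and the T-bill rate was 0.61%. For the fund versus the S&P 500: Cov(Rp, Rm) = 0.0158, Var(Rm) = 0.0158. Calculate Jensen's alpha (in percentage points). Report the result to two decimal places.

-5.83

β = Cov / Var = 0.0158 / 0.0158 = 1.0000
E[R] = Rf + β(Rm − Rf) = 0.61% + 1.0000 × (11.05% − 0.61%) = 11.0500%
α = Rp − E[R] = 5.22% − 11.0500% = -5.8300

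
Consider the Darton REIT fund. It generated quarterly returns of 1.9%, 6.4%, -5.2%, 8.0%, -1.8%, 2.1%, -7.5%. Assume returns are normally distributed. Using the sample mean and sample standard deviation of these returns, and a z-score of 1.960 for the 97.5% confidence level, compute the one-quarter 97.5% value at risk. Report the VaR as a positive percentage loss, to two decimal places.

10.68

Mean return μ = 3.90 / 7 = 0.5571%
Sample std dev = √[197.3371 / 6] = 5.7349%
VaR = −(μ − z·σ) = −(0.5571 − 1.960 × 5.7349) = −(-10.6833) = 10.6833%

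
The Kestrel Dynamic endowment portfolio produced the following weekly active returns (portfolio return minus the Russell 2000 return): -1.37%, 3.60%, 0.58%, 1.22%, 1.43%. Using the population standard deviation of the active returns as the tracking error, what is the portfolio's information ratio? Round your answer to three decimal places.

r̄ = (-1.37 + 3.6 + 0.58 + 1.22 + 1.43) / 5 = 1.0920%
Σ(r − r̄)² = (-1.37 − 1.0920)² + (3.6 − 1.0920)² + … = 12.7443
population σ = √(12.7443 / 5) = √2.5489 = 1.5965%
IR = r̄ / tracking error = 1.0920 / 1.5965 = 0.6840

0.684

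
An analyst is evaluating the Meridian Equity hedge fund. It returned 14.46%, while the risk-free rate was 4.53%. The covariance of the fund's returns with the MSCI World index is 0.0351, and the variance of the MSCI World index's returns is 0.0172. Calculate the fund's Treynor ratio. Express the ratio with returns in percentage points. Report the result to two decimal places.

4.87

β = Cov / Var = 0.0351 / 0.0172 = 2.0407
Treynor = (Rp − Rf) / β = (14.46% − 4.53%) / 2.0407 = 9.93 / 2.0407 = 4.8660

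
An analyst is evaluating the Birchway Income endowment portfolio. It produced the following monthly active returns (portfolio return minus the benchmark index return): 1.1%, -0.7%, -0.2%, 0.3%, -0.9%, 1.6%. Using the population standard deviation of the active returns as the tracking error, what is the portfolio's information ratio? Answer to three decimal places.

r̄ = (1.1 − 0.7 − 0.2 + 0.3 − 0.9 + 1.6) / 6 = 1.20 / 6 = 0.2000%
Population σ = √[Σ(r − r̄)² / 6] = √[4.9600 / 6] = √0.8267 = 0.9092%
IR = r̄ / tracking error = 0.2000 / 0.9092 = 0.2200

0.220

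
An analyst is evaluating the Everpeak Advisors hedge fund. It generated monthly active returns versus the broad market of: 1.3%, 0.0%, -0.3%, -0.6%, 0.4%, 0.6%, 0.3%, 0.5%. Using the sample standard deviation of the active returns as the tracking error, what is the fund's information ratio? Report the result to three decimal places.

Mean return r̄ = 2.20 / 8 = 0.2750%
Σ(r − r̄)² = (1.3 − 0.2750)² + (0 − 0.2750)² + … = 2.3950
σ = √[2.3950 / 7] = 0.5849%
IR = r̄ / tracking error = 0.2750 / 0.5849 = 0.4702

0.470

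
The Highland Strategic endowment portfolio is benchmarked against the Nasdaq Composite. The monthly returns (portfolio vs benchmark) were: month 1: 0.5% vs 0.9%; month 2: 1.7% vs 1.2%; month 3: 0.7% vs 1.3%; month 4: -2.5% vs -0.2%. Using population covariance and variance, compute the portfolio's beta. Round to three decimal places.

2.521

r̄p = 0.1000%,  r̄m = 0.8000%
Cov = Σ(rp − r̄p)(rm − r̄m) / 4 = 0.8950
Var(rm) = Σ(rm − r̄m)² / 4 = 0.3550
β = Cov / Var = 0.8950 / 0.3550 = 2.5211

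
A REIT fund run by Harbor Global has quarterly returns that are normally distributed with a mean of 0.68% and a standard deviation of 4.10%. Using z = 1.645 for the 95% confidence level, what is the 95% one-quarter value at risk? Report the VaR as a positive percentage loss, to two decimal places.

6.06

VaR (as % loss) = −(μ − z·σ) = −(0.68% − 1.645 × 4.10%) = −(-6.0645%) = 6.0645%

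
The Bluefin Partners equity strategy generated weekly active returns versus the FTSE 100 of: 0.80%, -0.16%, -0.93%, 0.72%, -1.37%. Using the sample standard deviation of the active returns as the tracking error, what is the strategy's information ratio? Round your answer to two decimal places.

μ = (0.8 − 0.16 − 0.93 + 0.72 − 1.37) / 5 = -0.940 / 5 = -0.1880%
Σ(r − μ)² = 3.7491; sample σ = √(3.7491/4) = 0.9681%
IR = μ / tracking error = -0.1880 / 0.9681 = -0.1942

-0.19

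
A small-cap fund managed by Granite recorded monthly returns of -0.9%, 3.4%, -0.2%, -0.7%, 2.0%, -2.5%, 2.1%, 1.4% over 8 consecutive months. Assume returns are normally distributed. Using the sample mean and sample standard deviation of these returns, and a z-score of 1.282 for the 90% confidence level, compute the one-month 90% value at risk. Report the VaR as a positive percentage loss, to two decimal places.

1.94

μ = (-0.9 + 3.4 − 0.2 − 0.7 + 2 − 2.5 + 2.1 + 1.4) / 8 = 4.60 / 8 = 0.5750%
Σ(r − μ)² = (-0.9 − 0.5750)² + (3.4 − 0.5750)² + … = 26.8750
σ = √[26.8750 / 7] = 1.9594%
VaR = −(μ − z·σ) = −(0.5750 − 1.282 × 1.9594) = −(-1.9370) = 1.9370%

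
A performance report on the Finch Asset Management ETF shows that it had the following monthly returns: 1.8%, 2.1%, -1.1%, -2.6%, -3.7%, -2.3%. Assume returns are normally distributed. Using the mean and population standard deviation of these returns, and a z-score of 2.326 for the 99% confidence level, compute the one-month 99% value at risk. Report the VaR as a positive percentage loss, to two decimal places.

μ = (1.8 + 2.1 − 1.1 − 2.6 − 3.7 − 2.3) / 6 = -0.9667%
Population σ = √[Σ(r − μ)² / 6] = √[28.9933 / 6] = √4.8322 = 2.1982%
VaR = −(μ − z·σ) = −(-0.9667 − 2.326 × 2.1982) = −(-6.0797) = 6.0797%

6.08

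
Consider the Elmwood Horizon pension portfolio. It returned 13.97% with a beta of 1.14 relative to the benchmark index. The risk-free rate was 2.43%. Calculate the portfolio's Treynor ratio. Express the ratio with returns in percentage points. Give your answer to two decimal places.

Treynor = (Rp − Rf) / β = (13.97% − 2.43%) / 1.14 = 11.54 / 1.14 = 10.1228

10.12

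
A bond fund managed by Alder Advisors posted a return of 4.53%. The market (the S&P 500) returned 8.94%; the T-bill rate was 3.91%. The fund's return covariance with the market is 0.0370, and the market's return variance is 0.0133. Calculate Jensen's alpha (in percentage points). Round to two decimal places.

β = Cov / Var = 0.0370 / 0.0133 = 2.7820
E[R] = Rf + β(Rm − Rf) = 3.91% + 2.7820 × (8.94% − 3.91%) = 17.9035%
α = Rp − E[R] = 4.53% − 17.9035% = -13.3735

-13.37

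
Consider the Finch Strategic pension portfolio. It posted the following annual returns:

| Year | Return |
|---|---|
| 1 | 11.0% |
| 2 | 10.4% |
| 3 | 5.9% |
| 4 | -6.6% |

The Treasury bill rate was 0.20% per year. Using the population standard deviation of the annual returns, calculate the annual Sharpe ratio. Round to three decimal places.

μ = (11 + 10.4 + 5.9 − 6.6) / 4 = 20.70 / 4 = 5.1750%
Σ(r − μ)² = 200.4075; population σ = √(200.4075/4) = 7.0783%
Sharpe = (μ − rf) / σ = (5.1750 − 0.2) / 7.0783 = 4.9750 / 7.0783 = 0.7029

0.703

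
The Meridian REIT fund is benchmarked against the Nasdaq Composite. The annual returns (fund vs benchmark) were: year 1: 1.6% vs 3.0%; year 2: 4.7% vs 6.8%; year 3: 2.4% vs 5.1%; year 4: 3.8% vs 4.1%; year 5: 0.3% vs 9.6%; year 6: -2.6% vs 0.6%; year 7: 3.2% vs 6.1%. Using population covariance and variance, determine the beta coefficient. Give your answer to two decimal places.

0.36

r̄p = 1.9143%,  r̄m = 5.0429%
Cov = Σ(rp − r̄p)(rm − r̄m) / 7 = 2.5494
Var(rm) = Σ(rm − r̄m)² / 7 = 7.1110
β = Cov / Var = 2.5494 / 7.1110 = 0.3585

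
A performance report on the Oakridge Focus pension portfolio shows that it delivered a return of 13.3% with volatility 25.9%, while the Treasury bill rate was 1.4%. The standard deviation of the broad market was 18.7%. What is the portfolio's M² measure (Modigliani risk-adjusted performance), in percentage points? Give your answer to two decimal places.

9.99

Sharpe = (Rp − Rf) / σp = (13.3% − 1.4%) / 25.9% = 0.4595
M² = Rf + Sharpe × σm = 1.4% + 0.4595 × 18.7% = 9.9927%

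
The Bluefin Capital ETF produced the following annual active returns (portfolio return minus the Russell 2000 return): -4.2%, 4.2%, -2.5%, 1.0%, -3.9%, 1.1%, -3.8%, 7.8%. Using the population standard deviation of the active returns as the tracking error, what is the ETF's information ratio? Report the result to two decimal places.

Mean return r̄ = -0.30 / 8 = -0.0375%
Σ(r − r̄)² = 134.2188; population σ = √(134.2188/8) = 4.0960%
IR = r̄ / tracking error = -0.0375 / 4.0960 = -0.0092

-0.01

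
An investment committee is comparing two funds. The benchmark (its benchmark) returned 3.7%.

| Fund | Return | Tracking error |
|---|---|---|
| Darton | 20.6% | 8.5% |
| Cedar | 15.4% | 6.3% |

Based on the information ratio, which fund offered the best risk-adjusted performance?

Darton: IR = (20.6% − 3.7%) / 8.5% = 1.988
Cedar: IR = (15.4% − 3.7%) / 6.3% = 1.857
Highest: Darton (1.988).

Darton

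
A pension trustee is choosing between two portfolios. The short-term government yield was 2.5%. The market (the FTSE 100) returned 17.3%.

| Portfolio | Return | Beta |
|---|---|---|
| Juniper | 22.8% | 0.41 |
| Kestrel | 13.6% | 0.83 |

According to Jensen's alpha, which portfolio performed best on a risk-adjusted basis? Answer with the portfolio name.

Juniper: α = 22.8% − [2.5% + 0.41 × (17.3% − 2.5%)] = 14.232
Kestrel: α = 13.6% − [2.5% + 0.83 × (17.3% − 2.5%)] = -1.184
Highest: Juniper (14.232).

Juniper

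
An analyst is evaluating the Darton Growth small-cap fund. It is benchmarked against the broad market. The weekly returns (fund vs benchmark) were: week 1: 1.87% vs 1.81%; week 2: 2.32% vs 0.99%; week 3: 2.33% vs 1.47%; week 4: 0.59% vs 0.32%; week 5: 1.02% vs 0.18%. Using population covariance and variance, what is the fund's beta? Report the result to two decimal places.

r̄p = 1.6260%,  r̄m = 0.9540%
Cov = Σ(rp − r̄p)(rm − r̄m) / 5 = 0.3446
Var(rm) = Σ(rm − r̄m)² / 5 = 0.4003
β = Cov / Var = 0.3446 / 0.4003 = 0.8609

0.86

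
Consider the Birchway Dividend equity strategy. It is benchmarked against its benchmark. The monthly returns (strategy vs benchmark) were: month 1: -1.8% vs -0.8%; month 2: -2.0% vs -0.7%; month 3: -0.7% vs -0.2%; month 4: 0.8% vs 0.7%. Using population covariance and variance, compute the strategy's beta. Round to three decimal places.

r̄p = -0.9250%,  r̄m = -0.2500%
Cov = Σ(rp − r̄p)(rm − r̄m) / 4 = 0.6538
Var(rm) = Σ(rm − r̄m)² / 4 = 0.3525
β = Cov / Var = 0.6538 / 0.3525 = 1.8548

1.855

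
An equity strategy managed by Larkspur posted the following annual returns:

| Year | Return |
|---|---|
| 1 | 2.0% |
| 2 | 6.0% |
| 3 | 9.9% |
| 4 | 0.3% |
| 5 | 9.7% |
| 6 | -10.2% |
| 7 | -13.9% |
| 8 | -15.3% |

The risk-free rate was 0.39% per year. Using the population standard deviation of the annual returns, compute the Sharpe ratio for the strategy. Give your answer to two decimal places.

Mean return μ = -11.50 / 8 = -1.4375%
Σ(r − μ)² = (2 − (-1.4375))² + (6 − (-1.4375))² + … = 746.9988
population σ = √(746.9988 / 8) = √93.3749 = 9.6631%
Sharpe = (μ − rf) / σ = (-1.4375 − 0.39) / 9.6631 = -1.8275 / 9.6631 = -0.1891

-0.19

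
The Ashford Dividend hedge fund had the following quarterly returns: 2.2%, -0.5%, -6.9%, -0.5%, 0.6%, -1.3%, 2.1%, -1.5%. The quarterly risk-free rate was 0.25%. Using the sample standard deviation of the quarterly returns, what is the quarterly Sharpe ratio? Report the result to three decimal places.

-0.340

μ = (2.2 − 0.5 − 6.9 − 0.5 + 0.6 − 1.3 + 2.1 − 1.5) / 8 = -5.80 / 8 = -0.7250%
Σ(r − μ)² = 57.4550; sample σ = √(57.4550/7) = 2.8649%
Sharpe = (μ − rf) / σ = (-0.7250 − 0.25) / 2.8649 = -0.9750 / 2.8649 = -0.3403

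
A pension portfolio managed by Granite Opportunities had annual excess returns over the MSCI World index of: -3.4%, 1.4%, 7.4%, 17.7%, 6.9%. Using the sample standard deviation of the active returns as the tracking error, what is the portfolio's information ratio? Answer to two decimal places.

0.76

Mean return r̄ = 30.00 / 5 = 6.0000%
Σ(r − r̄)² = (-3.4 − 6.0000)² + (1.4 − 6.0000)² + (7.4 − 6.0000)² + … = 249.1800
σ = √[249.1800 / 4] = 7.8927%
IR = r̄ / tracking error = 6.0000 / 7.8927 = 0.7602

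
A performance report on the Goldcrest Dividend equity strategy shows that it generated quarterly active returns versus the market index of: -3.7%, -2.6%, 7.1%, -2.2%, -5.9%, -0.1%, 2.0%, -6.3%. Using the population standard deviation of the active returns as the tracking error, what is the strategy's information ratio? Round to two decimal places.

-0.35

r̄ = (-3.7 − 2.6 + 7.1 − 2.2 − 5.9 − 0.1 + 2 − 6.3) / 8 = -1.4625%
Σ(r − r̄)² = 137.0988; population σ = √(137.0988/8) = 4.1397%
IR = r̄ / tracking error = -1.4625 / 4.1397 = -0.3533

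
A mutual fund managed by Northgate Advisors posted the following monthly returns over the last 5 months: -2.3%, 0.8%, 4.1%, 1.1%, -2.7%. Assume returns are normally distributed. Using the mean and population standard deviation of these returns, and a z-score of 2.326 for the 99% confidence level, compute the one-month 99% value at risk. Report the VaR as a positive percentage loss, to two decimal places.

5.60

r̄ = (-2.3 + 0.8 + 4.1 + 1.1 − 2.7) / 5 = 0.2000%
Σ(r − r̄)² = (-2.3 − 0.2000)² + (0.8 − 0.2000)² + (4.1 − 0.2000)² + … = 31.0400
population σ = √(31.0400 / 5) = √6.2080 = 2.4916%
VaR = −(r̄ − z·σ) = −(0.2000 − 2.326 × 2.4916) = −(-5.5955) = 5.5955%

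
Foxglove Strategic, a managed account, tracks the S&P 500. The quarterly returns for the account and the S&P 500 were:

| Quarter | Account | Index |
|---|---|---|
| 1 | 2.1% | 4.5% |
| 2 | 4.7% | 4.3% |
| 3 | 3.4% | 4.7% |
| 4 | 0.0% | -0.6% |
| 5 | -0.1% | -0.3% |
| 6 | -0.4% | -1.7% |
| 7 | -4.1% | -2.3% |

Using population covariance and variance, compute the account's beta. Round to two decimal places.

0.83

r̄p = 0.8000%,  r̄m = 1.2286%
Cov = Σ(rp − r̄p)(rm − r̄m) / 7 = 6.9857
Var(rm) = Σ(rm − r̄m)² / 7 = 8.4135
β = Cov / Var = 6.9857 / 8.4135 = 0.8303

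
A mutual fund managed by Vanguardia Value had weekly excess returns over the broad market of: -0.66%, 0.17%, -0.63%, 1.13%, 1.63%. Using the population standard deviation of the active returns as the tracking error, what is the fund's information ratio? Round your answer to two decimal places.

0.36

Mean return r̄ = 1.640 / 5 = 0.3280%
Σ(r − r̄)² = (-0.66 − 0.3280)² + (0.17 − 0.3280)² + (-0.63 − 0.3280)² + … = 4.2573
σ = √[4.2573 / 5] = 0.9227%
IR = r̄ / tracking error = 0.3280 / 0.9227 = 0.3555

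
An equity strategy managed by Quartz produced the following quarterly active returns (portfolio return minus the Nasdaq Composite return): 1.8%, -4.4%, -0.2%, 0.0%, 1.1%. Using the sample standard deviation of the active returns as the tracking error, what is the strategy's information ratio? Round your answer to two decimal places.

Mean return μ = -1.70 / 5 = -0.3400%
Σ(r − μ)² = 23.2720; sample σ = √(23.2720/4) = 2.4121%
IR = μ / tracking error = -0.3400 / 2.4121 = -0.1410

-0.14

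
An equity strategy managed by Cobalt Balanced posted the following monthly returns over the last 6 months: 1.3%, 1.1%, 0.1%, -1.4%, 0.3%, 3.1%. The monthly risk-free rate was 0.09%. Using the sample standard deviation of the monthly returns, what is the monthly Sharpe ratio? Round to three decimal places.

0.441

Mean return μ = 4.50 / 6 = 0.7500%
Sample std dev = √[11.1950 / 5] = 1.4963%
Sharpe = (μ − rf) / σ = (0.7500 − 0.09) / 1.4963 = 0.6600 / 1.4963 = 0.4411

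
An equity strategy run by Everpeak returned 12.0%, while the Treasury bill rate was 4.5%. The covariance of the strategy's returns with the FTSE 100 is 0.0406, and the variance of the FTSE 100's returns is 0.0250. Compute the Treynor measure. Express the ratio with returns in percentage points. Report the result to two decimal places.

4.62

β = Cov / Var = 0.0406 / 0.0250 = 1.6240
Treynor = (Rp − Rf) / β = (12.0% − 4.5%) / 1.6240 = 7.50 / 1.6240 = 4.6182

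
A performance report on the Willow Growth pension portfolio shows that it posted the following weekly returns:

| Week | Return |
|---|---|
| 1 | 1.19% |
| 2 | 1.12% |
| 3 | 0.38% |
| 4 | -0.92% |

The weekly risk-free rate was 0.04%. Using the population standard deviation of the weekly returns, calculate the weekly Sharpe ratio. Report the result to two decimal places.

Mean return r̄ = 1.770 / 4 = 0.4425%
Σ(r − r̄)² = (1.19 − 0.4425)² + (1.12 − 0.4425)² + (0.38 − 0.4425)² + … = 2.8781
σ = √[2.8781 / 4] = 0.8482%
Sharpe = (r̄ − rf) / σ = (0.4425 − 0.04) / 0.8482 = 0.4025 / 0.8482 = 0.4745

0.47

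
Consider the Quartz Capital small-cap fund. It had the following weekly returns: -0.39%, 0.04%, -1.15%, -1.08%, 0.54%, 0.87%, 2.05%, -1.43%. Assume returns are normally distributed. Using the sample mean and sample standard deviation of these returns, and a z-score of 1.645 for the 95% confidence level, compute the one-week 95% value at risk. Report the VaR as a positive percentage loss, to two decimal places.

2.03

μ = (-0.39 + 0.04 − 1.15 − 1.08 + 0.54 + 0.87 + 2.05 − 1.43) / 8 = -0.0688%
Σ(r − μ)² = (-0.39 − (-0.0688))² + (0.04 − (-0.0688))² + … = 9.9007
sample σ = √(9.9007 / 7) = √1.4144 = 1.1893%
VaR = −(μ − z·σ) = −(-0.0688 − 1.645 × 1.1893) = −(-2.0252) = 2.0252%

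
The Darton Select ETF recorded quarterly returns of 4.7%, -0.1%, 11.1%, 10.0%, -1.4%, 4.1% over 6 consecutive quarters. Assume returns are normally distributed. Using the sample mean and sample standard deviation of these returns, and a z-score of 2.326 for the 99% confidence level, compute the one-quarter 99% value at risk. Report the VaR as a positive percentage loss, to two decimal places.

Mean return r̄ = 28.40 / 6 = 4.7333%
Sample std dev = √[129.6533 / 5] = 5.0922%
VaR = −(r̄ − z·σ) = −(4.7333 − 2.326 × 5.0922) = −(-7.1112) = 7.1112%

7.11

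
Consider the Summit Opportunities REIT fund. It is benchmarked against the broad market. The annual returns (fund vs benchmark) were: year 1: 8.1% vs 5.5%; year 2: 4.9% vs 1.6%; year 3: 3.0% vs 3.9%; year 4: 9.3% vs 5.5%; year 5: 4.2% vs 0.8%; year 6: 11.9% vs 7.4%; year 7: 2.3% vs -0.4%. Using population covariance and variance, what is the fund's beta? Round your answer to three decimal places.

1.092

r̄p = 6.2429%,  r̄m = 3.4714%
Cov = Σ(rp − r̄p)(rm − r̄m) / 7 = 7.7198
Var(rm) = Σ(rm − r̄m)² / 7 = 7.0678
β = Cov / Var = 7.7198 / 7.0678 = 1.0922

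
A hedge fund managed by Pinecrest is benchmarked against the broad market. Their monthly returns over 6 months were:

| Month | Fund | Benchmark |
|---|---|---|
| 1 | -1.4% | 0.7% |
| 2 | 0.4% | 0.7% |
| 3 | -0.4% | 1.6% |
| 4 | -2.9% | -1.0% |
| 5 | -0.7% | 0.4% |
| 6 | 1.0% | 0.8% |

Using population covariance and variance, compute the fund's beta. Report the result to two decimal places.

1.16

r̄p = -0.6667%,  r̄m = 0.5333%
Cov = Σ(rp − r̄p)(rm − r̄m) / 6 = 0.7022
Var(rm) = Σ(rm − r̄m)² / 6 = 0.6056
β = Cov / Var = 0.7022 / 0.6056 = 1.1595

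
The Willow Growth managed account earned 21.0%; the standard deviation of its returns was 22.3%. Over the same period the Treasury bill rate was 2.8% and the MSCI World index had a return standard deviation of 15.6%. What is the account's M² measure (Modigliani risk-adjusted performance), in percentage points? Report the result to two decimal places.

Sharpe = (Rp − Rf) / σp = (21.0% − 2.8%) / 22.3% = 0.8161
M² = Rf + Sharpe × σm = 2.8% + 0.8161 × 15.6% = 15.5312%

15.53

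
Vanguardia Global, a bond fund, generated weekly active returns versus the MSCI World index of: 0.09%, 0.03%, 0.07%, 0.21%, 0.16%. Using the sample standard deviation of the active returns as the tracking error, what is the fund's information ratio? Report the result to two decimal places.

1.55

Mean return r̄ = 0.560 / 5 = 0.1120%
Sample std dev = √[0.0209 / 4] = 0.0723%
IR = r̄ / tracking error = 0.1120 / 0.0723 = 1.5491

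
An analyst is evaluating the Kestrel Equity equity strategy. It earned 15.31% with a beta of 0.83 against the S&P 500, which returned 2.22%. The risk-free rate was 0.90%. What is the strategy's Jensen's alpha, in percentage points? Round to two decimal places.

CAPM expected return = Rf + β(Rm − Rf) = 0.90% + 0.83 × (2.22% − 0.90%) = 0.9 + 0.83 × 1.32 = 1.9956%
Jensen's α = Rp − E[R] = 15.31% − 1.9956% = 13.3144

13.31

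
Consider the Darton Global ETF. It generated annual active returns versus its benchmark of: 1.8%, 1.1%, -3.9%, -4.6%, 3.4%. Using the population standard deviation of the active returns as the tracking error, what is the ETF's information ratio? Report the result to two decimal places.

Mean return r̄ = -2.20 / 5 = -0.4400%
Σ(r − r̄)² = 51.4120; population σ = √(51.4120/5) = 3.2066%
IR = r̄ / tracking error = -0.4400 / 3.2066 = -0.1372

-0.14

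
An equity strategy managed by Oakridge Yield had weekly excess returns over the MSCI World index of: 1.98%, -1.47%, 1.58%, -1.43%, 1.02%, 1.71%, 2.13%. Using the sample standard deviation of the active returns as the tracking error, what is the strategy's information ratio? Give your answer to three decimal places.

r̄ = (1.98 − 1.47 + 1.58 − 1.43 + 1.02 + 1.71 + 2.13) / 7 = 5.520 / 7 = 0.7886%
Σ(r − r̄)² = (1.98 − 0.7886)² + (-1.47 − 0.7886)² + … = 14.7711
sample σ = √(14.7711 / 6) = √2.4619 = 1.5690%
IR = r̄ / tracking error = 0.7886 / 1.5690 = 0.5026

0.503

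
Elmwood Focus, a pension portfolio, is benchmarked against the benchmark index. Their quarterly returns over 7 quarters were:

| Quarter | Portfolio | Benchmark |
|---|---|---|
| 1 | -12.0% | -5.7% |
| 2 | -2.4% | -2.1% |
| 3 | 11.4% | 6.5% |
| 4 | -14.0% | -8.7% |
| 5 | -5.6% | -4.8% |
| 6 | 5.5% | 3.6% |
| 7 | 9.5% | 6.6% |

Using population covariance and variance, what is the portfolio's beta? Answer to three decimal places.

r̄p = -1.0857%,  r̄m = -0.6571%
Cov = Σ(rp − r̄p)(rm − r̄m) / 7 = 53.3894
Var(rm) = Σ(rm − r̄m)² / 7 = 33.0539
β = Cov / Var = 53.3894 / 33.0539 = 1.6152

1.615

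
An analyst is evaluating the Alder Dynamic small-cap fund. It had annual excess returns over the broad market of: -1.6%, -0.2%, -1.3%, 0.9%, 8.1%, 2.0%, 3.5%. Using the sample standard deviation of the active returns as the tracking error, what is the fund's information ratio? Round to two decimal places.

r̄ = (-1.6 − 0.2 − 1.3 + 0.9 + 8.1 + 2 + 3.5) / 7 = 1.6286%
Σ(r − r̄)² = 68.3943; sample σ = √(68.3943/6) = 3.3762%
IR = r̄ / tracking error = 1.6286 / 3.3762 = 0.4824

0.48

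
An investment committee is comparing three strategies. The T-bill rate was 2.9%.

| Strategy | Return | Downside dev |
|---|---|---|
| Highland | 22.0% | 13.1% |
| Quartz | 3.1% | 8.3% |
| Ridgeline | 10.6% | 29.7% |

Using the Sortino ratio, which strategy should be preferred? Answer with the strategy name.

Highland: Sortino ratio = (22.0% − 2.9%) / 13.1% = 1.458
Quartz: Sortino ratio = (3.1% − 2.9%) / 8.3% = 0.024
Ridgeline: Sortino ratio = (10.6% − 2.9%) / 29.7% = 0.259
Highest: Highland (1.458).

Highland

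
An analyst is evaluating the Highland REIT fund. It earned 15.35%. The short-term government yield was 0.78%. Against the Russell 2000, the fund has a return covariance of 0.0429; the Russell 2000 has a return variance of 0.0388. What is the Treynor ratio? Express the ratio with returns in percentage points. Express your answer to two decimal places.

β = Cov / Var = 0.0429 / 0.0388 = 1.1057
Treynor = (Rp − Rf) / β = (15.35% − 0.78%) / 1.1057 = 14.57 / 1.1057 = 13.1772

13.18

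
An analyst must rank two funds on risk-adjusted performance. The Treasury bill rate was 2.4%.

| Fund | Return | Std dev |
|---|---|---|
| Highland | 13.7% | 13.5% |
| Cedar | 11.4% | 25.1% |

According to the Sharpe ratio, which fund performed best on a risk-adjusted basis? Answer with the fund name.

Highland

Highland: Sharpe ratio = (13.7% − 2.4%) / 13.5% = 0.837
Cedar: Sharpe ratio = (11.4% − 2.4%) / 25.1% = 0.359
Highest: Highland (0.837).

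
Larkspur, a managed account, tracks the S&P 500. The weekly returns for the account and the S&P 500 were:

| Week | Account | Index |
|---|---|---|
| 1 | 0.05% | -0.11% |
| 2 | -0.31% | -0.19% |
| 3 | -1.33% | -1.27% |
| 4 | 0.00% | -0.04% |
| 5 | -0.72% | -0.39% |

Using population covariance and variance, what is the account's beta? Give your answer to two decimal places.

r̄p = -0.4620%,  r̄m = -0.4000%
Cov = Σ(rp − r̄p)(rm − r̄m) / 5 = 0.2199
Var(rm) = Σ(rm − r̄m)² / 5 = 0.2030
β = Cov / Var = 0.2199 / 0.2030 = 1.0833

1.08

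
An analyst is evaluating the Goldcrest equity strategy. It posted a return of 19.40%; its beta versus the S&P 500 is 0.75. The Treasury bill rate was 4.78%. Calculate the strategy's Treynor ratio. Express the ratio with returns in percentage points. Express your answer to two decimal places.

Treynor = (Rp − Rf) / β = (19.40% − 4.78%) / 0.75 = 14.62 / 0.75 = 19.4933

19.49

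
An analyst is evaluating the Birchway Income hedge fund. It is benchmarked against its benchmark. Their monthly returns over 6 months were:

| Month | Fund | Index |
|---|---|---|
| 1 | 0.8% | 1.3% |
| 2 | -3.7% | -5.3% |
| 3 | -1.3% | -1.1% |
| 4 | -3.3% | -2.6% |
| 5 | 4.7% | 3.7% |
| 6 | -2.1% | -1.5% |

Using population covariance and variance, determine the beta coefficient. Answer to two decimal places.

0.96

r̄p = -0.8167%,  r̄m = -0.9167%
Cov = Σ(rp − r̄p)(rm − r̄m) / 6 = 7.7847
Var(rm) = Σ(rm − r̄m)² / 6 = 8.1081
β = Cov / Var = 7.7847 / 8.1081 = 0.9601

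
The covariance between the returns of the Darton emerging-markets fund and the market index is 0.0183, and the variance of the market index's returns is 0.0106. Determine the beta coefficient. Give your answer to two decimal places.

β = Cov(Rp, Rm) / Var(Rm) = 0.0183 / 0.0106 = 1.7264

1.73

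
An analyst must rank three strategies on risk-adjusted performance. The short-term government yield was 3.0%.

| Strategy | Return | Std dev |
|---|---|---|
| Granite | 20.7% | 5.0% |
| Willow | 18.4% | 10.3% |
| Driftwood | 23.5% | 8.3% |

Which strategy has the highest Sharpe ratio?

Granite: Sharpe ratio = (20.7% − 3.0%) / 5.0% = 3.540
Willow: Sharpe ratio = (18.4% − 3.0%) / 10.3% = 1.495
Driftwood: Sharpe ratio = (23.5% − 3.0%) / 8.3% = 2.470
Highest: Granite (3.540).

Granite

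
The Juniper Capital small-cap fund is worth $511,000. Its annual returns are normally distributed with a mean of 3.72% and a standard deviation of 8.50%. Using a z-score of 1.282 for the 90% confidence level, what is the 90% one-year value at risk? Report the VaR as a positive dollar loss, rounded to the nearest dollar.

Return at the 90% tail: μ − z·σ = 3.72% − 1.282 × 8.50% = 3.72 − 10.8970 = -7.1770%
VaR = −(-7.1770%) × $511,000 = 7.1770% × $511,000 = $36,674

$36,674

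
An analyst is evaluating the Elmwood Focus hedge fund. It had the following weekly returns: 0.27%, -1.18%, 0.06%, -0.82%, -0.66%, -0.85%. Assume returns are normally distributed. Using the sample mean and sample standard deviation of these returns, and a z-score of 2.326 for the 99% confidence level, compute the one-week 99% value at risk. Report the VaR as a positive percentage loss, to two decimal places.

1.85

r̄ = (0.27 − 1.18 + 0.06 − 0.82 − 0.66 − 0.85) / 6 = -0.5300%
Σ(r − r̄)² = (0.27 − (-0.5300))² + (-1.18 − (-0.5300))² + … = 1.6140
sample σ = √(1.6140 / 5) = √0.3228 = 0.5682%
VaR = −(r̄ − z·σ) = −(-0.5300 − 2.326 × 0.5682) = −(-1.8516) = 1.8516%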